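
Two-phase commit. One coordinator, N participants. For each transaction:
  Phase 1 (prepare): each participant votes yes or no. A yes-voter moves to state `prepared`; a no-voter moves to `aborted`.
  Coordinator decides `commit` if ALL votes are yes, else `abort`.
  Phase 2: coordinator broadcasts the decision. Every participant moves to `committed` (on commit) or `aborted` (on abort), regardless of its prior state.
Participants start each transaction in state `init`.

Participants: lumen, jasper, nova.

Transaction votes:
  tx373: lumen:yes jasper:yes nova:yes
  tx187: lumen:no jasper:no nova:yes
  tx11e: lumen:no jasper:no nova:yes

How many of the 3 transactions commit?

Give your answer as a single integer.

tx373: all yes -> commit (commits=1)
tx187: no from lumen, jasper -> abort (commits=1)
tx11e: no from lumen, jasper -> abort (commits=1)

Answer: 1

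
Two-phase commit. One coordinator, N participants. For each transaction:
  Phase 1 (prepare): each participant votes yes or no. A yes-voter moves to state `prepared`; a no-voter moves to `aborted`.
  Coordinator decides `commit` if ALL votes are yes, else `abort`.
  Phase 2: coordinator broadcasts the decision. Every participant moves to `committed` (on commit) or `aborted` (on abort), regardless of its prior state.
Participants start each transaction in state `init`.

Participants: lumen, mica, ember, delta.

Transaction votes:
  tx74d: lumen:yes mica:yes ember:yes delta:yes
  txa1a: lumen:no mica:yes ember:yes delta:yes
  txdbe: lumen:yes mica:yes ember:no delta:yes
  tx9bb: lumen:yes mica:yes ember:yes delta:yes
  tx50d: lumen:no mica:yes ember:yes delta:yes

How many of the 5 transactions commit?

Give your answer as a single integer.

Answer: 2

Derivation:
tx74d: all yes -> commit (commits=1)
txa1a: no from lumen -> abort (commits=1)
txdbe: no from ember -> abort (commits=1)
tx9bb: all yes -> commit (commits=2)
tx50d: no from lumen -> abort (commits=2)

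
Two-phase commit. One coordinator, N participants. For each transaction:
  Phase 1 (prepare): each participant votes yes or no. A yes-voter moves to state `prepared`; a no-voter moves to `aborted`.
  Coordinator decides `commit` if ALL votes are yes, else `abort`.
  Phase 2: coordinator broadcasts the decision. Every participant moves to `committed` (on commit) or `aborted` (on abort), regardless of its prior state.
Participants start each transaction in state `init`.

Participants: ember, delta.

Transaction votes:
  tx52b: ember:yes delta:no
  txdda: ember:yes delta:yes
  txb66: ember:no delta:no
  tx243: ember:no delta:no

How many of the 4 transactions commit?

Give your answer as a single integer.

Answer: 1

Derivation:
tx52b: no from delta -> abort (commits=0)
txdda: all yes -> commit (commits=1)
txb66: no from ember, delta -> abort (commits=1)
tx243: no from ember, delta -> abort (commits=1)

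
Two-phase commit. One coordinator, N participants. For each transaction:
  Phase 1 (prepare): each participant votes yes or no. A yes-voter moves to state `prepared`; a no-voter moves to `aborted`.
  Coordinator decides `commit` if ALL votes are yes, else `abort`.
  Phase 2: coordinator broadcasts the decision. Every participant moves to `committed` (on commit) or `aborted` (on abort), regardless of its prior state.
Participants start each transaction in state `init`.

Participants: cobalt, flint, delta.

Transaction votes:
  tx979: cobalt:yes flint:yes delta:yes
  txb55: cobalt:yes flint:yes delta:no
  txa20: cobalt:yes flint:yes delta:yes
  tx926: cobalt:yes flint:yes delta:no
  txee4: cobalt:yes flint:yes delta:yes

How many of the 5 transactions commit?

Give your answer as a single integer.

Answer: 3

Derivation:
tx979: all yes -> commit (commits=1)
txb55: no from delta -> abort (commits=1)
txa20: all yes -> commit (commits=2)
tx926: no from delta -> abort (commits=2)
txee4: all yes -> commit (commits=3)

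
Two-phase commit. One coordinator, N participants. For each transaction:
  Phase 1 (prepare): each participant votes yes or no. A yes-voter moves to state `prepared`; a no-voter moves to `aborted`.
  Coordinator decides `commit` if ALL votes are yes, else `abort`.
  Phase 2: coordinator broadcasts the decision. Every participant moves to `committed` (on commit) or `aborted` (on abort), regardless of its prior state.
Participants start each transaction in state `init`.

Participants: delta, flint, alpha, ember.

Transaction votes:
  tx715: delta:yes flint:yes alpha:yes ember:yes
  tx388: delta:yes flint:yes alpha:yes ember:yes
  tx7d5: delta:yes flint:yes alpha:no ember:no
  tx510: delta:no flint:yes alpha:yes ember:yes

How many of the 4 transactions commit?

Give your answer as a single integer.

Answer: 2

Derivation:
tx715: all yes -> commit (commits=1)
tx388: all yes -> commit (commits=2)
tx7d5: no from alpha, ember -> abort (commits=2)
tx510: no from delta -> abort (commits=2)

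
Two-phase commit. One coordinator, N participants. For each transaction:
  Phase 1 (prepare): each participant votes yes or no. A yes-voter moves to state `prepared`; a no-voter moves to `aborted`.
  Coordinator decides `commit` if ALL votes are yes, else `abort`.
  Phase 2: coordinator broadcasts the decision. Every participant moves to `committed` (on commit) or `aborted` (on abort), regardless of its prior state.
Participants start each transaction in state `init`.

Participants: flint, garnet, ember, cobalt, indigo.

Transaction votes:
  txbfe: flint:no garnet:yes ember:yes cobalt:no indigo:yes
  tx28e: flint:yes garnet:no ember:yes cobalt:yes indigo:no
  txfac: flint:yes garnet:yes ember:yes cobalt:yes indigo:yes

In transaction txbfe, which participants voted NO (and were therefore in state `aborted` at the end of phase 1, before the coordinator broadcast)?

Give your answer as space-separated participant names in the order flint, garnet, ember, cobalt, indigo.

Answer: flint cobalt

Derivation:
Txn txbfe phase 1: flint no -> aborted; garnet yes -> prepared; ember yes -> prepared; cobalt no -> aborted; indigo yes -> prepared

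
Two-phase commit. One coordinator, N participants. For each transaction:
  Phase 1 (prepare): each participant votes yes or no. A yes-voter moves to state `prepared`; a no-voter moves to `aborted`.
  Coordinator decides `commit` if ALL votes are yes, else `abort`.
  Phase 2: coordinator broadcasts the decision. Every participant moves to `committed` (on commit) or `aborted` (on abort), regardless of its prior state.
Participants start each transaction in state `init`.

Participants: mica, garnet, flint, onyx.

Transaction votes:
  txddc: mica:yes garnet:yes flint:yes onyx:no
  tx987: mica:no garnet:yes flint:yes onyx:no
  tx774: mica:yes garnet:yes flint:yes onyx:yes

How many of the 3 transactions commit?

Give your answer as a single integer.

Answer: 1

Derivation:
txddc: no from onyx -> abort (commits=0)
tx987: no from mica, onyx -> abort (commits=0)
tx774: all yes -> commit (commits=1)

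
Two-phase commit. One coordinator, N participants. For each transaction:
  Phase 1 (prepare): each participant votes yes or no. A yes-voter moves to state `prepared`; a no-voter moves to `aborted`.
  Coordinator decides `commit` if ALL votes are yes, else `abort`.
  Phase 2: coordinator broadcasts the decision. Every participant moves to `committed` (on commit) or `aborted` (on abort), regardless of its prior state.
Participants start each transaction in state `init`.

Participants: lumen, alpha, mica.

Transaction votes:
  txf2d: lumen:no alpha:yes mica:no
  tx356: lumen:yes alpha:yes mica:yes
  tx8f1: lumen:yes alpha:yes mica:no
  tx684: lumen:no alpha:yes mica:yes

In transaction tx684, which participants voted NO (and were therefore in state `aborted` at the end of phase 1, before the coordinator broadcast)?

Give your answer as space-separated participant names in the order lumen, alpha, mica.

Answer: lumen

Derivation:
Txn tx684 phase 1: lumen no -> aborted; alpha yes -> prepared; mica yes -> prepared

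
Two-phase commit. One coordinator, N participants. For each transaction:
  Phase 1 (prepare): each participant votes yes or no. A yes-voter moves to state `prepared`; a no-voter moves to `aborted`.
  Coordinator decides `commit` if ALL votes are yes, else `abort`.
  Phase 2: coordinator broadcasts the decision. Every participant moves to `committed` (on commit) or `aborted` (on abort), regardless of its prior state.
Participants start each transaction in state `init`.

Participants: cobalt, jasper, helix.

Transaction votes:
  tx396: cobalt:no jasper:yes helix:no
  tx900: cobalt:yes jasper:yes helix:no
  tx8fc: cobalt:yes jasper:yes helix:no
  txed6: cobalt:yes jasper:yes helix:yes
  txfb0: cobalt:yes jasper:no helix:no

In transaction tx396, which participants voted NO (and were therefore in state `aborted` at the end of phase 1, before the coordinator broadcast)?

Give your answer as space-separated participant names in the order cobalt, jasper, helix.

Answer: cobalt helix

Derivation:
Txn tx396 phase 1: cobalt no -> aborted; jasper yes -> prepared; helix no -> aborted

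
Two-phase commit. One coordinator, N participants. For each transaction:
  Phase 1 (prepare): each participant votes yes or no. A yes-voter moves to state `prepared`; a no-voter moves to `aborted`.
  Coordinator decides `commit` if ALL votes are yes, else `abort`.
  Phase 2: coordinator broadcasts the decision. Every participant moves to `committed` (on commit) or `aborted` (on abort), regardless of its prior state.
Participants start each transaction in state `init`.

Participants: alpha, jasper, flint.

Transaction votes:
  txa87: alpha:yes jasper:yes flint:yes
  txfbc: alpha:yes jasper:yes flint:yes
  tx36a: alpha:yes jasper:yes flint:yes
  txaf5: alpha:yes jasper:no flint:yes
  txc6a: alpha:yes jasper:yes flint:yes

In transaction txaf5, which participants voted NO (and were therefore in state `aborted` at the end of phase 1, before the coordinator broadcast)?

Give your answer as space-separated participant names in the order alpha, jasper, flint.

Txn txaf5 phase 1: alpha yes -> prepared; jasper no -> aborted; flint yes -> prepared

Answer: jasper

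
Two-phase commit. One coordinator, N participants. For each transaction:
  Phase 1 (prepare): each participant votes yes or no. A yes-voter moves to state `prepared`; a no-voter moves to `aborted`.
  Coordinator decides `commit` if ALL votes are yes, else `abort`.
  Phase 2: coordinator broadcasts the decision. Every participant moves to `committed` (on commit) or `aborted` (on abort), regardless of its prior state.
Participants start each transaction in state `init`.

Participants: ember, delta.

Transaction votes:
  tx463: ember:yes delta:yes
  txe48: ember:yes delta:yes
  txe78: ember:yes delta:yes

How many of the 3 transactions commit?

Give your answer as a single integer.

tx463: all yes -> commit (commits=1)
txe48: all yes -> commit (commits=2)
txe78: all yes -> commit (commits=3)

Answer: 3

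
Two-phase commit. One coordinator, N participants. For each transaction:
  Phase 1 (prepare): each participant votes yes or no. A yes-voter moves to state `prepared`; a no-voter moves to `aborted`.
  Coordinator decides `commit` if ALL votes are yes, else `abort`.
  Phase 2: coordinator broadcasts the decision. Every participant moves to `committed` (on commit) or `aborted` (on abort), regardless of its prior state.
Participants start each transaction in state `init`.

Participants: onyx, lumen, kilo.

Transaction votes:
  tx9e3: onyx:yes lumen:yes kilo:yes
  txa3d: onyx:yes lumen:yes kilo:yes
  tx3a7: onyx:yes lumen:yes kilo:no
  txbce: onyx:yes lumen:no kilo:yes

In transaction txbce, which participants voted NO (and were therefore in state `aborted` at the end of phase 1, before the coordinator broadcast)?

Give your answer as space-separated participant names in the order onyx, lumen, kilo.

Answer: lumen

Derivation:
Txn txbce phase 1: onyx yes -> prepared; lumen no -> aborted; kilo yes -> prepared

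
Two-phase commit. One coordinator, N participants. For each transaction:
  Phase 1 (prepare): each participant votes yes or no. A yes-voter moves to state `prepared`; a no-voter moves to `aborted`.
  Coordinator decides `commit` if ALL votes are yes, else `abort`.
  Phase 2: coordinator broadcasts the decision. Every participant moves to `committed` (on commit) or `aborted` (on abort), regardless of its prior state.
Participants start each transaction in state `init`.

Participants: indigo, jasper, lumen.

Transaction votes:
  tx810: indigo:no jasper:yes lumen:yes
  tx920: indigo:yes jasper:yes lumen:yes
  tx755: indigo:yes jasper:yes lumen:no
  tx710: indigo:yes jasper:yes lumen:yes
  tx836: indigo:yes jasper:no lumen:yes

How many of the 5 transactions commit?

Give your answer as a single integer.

tx810: no from indigo -> abort (commits=0)
tx920: all yes -> commit (commits=1)
tx755: no from lumen -> abort (commits=1)
tx710: all yes -> commit (commits=2)
tx836: no from jasper -> abort (commits=2)

Answer: 2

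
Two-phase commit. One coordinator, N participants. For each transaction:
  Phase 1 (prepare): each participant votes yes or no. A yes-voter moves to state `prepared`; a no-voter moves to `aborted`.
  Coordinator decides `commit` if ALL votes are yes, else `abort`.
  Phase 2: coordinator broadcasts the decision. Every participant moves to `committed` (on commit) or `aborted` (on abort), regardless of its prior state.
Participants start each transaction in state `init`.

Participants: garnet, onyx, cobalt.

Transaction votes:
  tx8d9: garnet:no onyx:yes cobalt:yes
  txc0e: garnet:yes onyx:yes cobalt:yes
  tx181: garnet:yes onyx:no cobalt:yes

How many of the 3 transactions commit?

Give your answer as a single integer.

Answer: 1

Derivation:
tx8d9: no from garnet -> abort (commits=0)
txc0e: all yes -> commit (commits=1)
tx181: no from onyx -> abort (commits=1)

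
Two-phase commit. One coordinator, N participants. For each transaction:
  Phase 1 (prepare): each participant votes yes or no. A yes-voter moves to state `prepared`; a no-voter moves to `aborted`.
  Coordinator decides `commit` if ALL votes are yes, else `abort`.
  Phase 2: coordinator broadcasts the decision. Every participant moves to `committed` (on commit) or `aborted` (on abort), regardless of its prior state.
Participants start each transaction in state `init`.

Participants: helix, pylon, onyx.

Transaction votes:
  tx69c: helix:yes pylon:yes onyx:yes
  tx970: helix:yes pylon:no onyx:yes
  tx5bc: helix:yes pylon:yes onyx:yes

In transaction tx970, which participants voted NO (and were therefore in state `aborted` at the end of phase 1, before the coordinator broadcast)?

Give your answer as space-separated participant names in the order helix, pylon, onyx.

Answer: pylon

Derivation:
Txn tx970 phase 1: helix yes -> prepared; pylon no -> aborted; onyx yes -> prepared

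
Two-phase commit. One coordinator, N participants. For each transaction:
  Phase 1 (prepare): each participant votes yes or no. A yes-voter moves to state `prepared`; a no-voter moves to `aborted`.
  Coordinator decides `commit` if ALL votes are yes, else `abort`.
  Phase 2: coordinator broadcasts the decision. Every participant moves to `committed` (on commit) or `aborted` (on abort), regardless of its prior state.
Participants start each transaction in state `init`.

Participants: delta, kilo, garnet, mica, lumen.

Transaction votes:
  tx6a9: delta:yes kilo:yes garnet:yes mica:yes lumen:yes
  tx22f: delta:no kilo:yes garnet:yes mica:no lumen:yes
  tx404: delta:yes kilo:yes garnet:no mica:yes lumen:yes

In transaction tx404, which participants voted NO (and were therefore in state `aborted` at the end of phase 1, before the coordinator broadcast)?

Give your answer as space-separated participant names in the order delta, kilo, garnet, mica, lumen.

Txn tx404 phase 1: delta yes -> prepared; kilo yes -> prepared; garnet no -> aborted; mica yes -> prepared; lumen yes -> prepared

Answer: garnet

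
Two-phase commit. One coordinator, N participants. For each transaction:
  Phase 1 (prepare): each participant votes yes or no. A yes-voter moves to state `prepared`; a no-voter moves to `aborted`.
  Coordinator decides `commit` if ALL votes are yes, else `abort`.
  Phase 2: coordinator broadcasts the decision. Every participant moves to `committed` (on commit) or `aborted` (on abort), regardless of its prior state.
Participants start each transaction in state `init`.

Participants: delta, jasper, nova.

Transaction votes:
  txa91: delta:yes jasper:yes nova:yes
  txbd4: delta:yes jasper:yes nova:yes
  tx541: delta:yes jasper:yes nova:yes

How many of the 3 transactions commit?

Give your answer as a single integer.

Answer: 3

Derivation:
txa91: all yes -> commit (commits=1)
txbd4: all yes -> commit (commits=2)
tx541: all yes -> commit (commits=3)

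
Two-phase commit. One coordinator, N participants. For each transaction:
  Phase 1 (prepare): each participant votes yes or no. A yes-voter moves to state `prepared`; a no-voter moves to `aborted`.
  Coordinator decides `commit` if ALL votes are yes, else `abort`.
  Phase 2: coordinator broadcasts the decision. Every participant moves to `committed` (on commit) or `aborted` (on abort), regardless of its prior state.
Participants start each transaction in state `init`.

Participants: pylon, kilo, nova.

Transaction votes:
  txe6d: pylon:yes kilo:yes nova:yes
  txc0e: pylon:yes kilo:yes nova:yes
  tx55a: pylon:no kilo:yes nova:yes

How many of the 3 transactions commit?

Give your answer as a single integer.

txe6d: all yes -> commit (commits=1)
txc0e: all yes -> commit (commits=2)
tx55a: no from pylon -> abort (commits=2)

Answer: 2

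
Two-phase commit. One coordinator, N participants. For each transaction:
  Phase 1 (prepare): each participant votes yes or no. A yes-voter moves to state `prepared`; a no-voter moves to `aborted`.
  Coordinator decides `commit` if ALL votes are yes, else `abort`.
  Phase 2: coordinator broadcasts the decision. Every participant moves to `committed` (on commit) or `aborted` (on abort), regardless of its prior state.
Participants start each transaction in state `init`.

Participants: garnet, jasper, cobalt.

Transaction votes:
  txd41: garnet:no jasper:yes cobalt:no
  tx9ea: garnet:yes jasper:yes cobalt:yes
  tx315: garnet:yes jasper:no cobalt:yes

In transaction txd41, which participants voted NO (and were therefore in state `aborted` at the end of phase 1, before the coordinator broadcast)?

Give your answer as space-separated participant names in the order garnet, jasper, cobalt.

Answer: garnet cobalt

Derivation:
Txn txd41 phase 1: garnet no -> aborted; jasper yes -> prepared; cobalt no -> aborted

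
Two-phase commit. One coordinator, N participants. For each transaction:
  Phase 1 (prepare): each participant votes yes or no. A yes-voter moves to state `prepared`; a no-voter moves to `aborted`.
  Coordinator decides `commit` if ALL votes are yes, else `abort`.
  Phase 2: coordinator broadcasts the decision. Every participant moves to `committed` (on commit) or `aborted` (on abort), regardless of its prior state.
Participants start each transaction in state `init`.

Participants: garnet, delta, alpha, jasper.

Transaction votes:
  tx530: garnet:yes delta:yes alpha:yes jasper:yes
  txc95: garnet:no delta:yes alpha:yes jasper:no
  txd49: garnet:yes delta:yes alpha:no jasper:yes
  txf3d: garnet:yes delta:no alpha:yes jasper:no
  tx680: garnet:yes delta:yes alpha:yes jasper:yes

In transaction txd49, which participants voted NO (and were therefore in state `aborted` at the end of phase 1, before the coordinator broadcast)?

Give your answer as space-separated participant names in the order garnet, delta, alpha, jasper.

Answer: alpha

Derivation:
Txn txd49 phase 1: garnet yes -> prepared; delta yes -> prepared; alpha no -> aborted; jasper yes -> prepared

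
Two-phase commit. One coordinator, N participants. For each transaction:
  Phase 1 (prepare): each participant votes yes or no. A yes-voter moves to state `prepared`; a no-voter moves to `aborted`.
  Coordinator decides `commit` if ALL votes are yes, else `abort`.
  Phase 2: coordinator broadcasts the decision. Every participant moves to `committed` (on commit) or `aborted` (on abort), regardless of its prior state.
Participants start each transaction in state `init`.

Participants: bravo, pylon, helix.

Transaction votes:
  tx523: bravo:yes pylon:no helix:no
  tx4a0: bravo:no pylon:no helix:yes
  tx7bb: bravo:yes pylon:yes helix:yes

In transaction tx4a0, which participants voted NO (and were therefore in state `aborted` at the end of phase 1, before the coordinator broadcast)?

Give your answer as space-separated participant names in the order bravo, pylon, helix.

Answer: bravo pylon

Derivation:
Txn tx4a0 phase 1: bravo no -> aborted; pylon no -> aborted; helix yes -> prepared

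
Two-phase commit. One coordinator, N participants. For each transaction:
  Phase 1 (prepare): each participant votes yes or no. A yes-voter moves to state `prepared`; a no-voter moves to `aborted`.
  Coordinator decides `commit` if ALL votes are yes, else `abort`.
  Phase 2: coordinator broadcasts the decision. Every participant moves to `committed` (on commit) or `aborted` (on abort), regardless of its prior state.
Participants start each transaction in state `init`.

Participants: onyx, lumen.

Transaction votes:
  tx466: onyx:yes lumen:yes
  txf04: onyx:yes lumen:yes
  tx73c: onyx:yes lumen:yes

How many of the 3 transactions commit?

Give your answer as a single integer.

tx466: all yes -> commit (commits=1)
txf04: all yes -> commit (commits=2)
tx73c: all yes -> commit (commits=3)

Answer: 3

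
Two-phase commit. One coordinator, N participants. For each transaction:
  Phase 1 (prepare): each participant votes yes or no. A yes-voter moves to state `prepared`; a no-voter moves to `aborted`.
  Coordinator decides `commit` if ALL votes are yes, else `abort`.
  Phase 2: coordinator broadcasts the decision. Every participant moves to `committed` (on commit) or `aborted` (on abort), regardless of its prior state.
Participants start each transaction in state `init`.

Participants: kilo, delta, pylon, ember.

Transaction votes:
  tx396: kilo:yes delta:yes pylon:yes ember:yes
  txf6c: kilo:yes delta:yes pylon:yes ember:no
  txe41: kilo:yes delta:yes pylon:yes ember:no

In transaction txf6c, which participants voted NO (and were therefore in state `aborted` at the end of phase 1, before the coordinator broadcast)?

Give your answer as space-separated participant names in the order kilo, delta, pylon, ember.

Answer: ember

Derivation:
Txn txf6c phase 1: kilo yes -> prepared; delta yes -> prepared; pylon yes -> prepared; ember no -> aborted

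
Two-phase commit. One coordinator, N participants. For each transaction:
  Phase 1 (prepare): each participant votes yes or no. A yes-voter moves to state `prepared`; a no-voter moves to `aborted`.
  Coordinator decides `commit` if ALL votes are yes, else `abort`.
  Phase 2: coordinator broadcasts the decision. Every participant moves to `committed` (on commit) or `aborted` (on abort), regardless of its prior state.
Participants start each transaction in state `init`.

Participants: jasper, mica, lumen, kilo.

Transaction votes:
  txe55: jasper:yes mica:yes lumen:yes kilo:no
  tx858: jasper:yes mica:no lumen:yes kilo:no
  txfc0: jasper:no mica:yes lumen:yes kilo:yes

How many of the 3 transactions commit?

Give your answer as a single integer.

Answer: 0

Derivation:
txe55: no from kilo -> abort (commits=0)
tx858: no from mica, kilo -> abort (commits=0)
txfc0: no from jasper -> abort (commits=0)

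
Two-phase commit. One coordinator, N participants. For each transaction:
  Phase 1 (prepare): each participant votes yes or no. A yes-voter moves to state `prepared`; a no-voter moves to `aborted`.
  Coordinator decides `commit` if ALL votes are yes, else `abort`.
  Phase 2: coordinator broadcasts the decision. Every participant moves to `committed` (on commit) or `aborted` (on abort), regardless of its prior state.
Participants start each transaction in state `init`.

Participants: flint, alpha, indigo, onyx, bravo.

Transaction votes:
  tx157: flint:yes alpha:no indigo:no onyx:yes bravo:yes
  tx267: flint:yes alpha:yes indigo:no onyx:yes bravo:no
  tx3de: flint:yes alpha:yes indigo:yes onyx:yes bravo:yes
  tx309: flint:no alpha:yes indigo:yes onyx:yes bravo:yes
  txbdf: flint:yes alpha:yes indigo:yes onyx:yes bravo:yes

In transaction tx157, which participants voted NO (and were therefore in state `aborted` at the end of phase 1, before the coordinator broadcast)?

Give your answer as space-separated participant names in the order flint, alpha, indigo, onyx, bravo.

Txn tx157 phase 1: flint yes -> prepared; alpha no -> aborted; indigo no -> aborted; onyx yes -> prepared; bravo yes -> prepared

Answer: alpha indigo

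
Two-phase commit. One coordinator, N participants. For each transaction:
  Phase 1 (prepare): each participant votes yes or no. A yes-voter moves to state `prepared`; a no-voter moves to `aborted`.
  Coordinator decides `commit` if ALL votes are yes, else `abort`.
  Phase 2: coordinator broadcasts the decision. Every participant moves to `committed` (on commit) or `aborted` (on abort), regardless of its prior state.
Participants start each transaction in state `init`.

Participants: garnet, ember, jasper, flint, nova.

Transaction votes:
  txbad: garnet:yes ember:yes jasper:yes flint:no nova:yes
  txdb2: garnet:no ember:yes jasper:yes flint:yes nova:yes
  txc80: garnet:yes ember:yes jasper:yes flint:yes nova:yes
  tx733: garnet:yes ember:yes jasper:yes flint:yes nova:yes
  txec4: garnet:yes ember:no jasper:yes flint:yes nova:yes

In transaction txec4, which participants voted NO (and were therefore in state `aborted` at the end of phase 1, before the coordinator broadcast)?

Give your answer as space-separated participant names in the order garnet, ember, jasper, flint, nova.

Txn txec4 phase 1: garnet yes -> prepared; ember no -> aborted; jasper yes -> prepared; flint yes -> prepared; nova yes -> prepared

Answer: ember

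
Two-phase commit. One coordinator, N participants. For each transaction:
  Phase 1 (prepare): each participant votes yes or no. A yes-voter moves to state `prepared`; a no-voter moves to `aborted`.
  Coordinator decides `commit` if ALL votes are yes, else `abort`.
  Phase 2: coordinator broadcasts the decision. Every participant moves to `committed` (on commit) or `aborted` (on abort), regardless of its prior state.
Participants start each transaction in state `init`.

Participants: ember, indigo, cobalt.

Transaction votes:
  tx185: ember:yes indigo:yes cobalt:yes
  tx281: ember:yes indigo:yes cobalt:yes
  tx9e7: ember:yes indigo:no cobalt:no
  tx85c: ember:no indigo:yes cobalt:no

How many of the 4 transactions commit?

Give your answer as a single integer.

tx185: all yes -> commit (commits=1)
tx281: all yes -> commit (commits=2)
tx9e7: no from indigo, cobalt -> abort (commits=2)
tx85c: no from ember, cobalt -> abort (commits=2)

Answer: 2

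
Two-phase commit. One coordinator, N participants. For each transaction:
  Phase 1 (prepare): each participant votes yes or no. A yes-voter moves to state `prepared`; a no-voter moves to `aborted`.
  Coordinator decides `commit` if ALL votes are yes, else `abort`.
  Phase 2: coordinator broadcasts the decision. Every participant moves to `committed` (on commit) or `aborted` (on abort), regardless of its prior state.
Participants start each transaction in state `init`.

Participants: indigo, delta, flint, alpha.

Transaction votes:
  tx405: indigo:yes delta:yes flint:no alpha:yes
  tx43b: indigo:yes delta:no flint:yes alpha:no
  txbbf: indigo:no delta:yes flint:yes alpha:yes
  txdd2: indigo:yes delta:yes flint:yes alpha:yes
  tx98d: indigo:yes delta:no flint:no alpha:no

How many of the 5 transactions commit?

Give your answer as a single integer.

Answer: 1

Derivation:
tx405: no from flint -> abort (commits=0)
tx43b: no from delta, alpha -> abort (commits=0)
txbbf: no from indigo -> abort (commits=0)
txdd2: all yes -> commit (commits=1)
tx98d: no from delta, flint, alpha -> abort (commits=1)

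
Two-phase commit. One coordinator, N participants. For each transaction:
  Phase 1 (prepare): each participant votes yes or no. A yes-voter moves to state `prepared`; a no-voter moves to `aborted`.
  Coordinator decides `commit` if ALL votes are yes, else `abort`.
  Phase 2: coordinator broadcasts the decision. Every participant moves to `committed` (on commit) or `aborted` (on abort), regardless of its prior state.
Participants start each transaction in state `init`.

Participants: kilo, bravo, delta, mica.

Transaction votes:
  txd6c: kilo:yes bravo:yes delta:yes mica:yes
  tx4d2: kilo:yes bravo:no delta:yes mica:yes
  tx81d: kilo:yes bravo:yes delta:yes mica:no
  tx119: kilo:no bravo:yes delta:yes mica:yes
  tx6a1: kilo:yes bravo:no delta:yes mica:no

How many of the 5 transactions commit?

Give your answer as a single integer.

txd6c: all yes -> commit (commits=1)
tx4d2: no from bravo -> abort (commits=1)
tx81d: no from mica -> abort (commits=1)
tx119: no from kilo -> abort (commits=1)
tx6a1: no from bravo, mica -> abort (commits=1)

Answer: 1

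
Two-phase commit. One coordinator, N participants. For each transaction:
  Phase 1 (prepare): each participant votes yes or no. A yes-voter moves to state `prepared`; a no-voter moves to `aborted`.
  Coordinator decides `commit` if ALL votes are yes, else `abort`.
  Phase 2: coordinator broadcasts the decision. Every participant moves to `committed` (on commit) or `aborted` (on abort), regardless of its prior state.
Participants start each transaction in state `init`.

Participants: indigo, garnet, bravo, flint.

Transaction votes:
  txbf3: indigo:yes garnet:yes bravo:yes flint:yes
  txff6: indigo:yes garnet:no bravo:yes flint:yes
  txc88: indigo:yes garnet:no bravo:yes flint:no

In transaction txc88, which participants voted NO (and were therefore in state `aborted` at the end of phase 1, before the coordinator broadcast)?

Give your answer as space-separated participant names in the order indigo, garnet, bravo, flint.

Answer: garnet flint

Derivation:
Txn txc88 phase 1: indigo yes -> prepared; garnet no -> aborted; bravo yes -> prepared; flint no -> aborted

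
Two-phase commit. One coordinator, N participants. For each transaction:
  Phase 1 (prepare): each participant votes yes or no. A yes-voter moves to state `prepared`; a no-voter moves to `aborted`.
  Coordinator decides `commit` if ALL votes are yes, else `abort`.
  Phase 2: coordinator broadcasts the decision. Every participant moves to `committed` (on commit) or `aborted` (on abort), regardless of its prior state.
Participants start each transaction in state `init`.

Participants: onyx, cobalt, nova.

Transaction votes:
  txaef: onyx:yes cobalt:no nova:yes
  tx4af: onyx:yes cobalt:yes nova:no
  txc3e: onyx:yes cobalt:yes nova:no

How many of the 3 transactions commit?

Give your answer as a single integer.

txaef: no from cobalt -> abort (commits=0)
tx4af: no from nova -> abort (commits=0)
txc3e: no from nova -> abort (commits=0)

Answer: 0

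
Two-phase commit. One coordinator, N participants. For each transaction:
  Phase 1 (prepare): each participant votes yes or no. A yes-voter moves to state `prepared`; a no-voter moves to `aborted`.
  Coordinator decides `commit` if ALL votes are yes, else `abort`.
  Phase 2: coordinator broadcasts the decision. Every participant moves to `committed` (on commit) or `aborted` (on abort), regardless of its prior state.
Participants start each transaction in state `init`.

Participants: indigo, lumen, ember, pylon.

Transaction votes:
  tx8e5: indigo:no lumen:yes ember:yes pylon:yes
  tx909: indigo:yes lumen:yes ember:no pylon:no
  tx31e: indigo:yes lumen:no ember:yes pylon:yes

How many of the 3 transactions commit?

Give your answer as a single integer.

tx8e5: no from indigo -> abort (commits=0)
tx909: no from ember, pylon -> abort (commits=0)
tx31e: no from lumen -> abort (commits=0)

Answer: 0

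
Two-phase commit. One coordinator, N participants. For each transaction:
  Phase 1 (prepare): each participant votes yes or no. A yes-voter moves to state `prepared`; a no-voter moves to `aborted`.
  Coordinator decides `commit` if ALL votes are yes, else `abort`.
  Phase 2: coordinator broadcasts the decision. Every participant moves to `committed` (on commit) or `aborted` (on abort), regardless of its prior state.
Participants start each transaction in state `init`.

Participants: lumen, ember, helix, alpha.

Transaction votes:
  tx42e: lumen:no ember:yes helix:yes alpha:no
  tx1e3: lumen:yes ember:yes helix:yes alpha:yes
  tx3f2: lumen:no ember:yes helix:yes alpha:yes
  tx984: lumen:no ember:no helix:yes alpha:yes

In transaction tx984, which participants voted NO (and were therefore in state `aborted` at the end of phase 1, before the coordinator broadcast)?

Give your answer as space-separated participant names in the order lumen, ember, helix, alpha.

Answer: lumen ember

Derivation:
Txn tx984 phase 1: lumen no -> aborted; ember no -> aborted; helix yes -> prepared; alpha yes -> prepared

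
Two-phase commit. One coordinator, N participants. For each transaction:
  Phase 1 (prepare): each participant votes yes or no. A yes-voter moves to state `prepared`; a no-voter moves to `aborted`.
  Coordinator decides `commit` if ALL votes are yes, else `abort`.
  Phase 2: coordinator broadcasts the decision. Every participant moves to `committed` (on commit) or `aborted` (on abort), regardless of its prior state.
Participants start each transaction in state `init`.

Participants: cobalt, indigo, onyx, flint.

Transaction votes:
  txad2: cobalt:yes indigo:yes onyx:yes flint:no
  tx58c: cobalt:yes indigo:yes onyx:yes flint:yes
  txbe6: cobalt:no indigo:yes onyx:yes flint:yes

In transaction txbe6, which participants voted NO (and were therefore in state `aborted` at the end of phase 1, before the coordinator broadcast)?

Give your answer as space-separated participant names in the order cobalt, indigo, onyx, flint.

Answer: cobalt

Derivation:
Txn txbe6 phase 1: cobalt no -> aborted; indigo yes -> prepared; onyx yes -> prepared; flint yes -> prepared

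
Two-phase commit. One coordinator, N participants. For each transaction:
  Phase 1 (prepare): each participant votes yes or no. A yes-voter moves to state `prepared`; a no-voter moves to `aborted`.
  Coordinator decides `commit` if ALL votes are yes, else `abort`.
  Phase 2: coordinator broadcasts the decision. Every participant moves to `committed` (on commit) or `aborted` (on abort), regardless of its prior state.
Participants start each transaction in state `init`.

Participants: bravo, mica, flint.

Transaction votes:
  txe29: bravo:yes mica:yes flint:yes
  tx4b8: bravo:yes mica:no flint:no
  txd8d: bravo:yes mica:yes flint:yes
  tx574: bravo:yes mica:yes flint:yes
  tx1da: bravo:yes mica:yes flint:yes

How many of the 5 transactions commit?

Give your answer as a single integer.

txe29: all yes -> commit (commits=1)
tx4b8: no from mica, flint -> abort (commits=1)
txd8d: all yes -> commit (commits=2)
tx574: all yes -> commit (commits=3)
tx1da: all yes -> commit (commits=4)

Answer: 4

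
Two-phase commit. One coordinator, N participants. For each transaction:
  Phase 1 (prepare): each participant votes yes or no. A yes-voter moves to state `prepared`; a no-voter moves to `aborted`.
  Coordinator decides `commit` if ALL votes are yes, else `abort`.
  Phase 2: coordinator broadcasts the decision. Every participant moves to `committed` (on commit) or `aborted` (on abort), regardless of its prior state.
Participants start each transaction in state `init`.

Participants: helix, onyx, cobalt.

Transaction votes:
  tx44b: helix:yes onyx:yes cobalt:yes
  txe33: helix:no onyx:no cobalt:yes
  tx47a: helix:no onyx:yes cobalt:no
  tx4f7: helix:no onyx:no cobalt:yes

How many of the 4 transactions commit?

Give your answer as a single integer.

tx44b: all yes -> commit (commits=1)
txe33: no from helix, onyx -> abort (commits=1)
tx47a: no from helix, cobalt -> abort (commits=1)
tx4f7: no from helix, onyx -> abort (commits=1)

Answer: 1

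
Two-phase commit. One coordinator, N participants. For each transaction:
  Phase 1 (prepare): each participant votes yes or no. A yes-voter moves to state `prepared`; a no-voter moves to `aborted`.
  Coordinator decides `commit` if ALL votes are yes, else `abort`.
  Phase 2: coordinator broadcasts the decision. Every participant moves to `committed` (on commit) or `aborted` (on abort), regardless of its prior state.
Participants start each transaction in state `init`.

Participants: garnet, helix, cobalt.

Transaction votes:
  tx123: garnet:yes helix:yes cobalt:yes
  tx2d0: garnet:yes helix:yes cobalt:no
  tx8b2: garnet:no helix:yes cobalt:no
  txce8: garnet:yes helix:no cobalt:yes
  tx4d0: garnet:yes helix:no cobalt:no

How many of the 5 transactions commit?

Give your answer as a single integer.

Answer: 1

Derivation:
tx123: all yes -> commit (commits=1)
tx2d0: no from cobalt -> abort (commits=1)
tx8b2: no from garnet, cobalt -> abort (commits=1)
txce8: no from helix -> abort (commits=1)
tx4d0: no from helix, cobalt -> abort (commits=1)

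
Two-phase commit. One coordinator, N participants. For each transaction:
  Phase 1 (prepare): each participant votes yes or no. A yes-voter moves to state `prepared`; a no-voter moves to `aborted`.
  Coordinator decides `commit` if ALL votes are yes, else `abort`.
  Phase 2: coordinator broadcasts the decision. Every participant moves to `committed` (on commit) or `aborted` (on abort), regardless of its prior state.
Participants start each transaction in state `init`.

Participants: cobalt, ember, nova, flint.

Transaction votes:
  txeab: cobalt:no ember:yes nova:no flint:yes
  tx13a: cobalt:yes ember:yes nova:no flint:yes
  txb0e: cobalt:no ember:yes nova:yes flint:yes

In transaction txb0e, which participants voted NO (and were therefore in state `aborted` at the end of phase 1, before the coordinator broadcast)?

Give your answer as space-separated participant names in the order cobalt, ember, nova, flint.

Answer: cobalt

Derivation:
Txn txb0e phase 1: cobalt no -> aborted; ember yes -> prepared; nova yes -> prepared; flint yes -> prepared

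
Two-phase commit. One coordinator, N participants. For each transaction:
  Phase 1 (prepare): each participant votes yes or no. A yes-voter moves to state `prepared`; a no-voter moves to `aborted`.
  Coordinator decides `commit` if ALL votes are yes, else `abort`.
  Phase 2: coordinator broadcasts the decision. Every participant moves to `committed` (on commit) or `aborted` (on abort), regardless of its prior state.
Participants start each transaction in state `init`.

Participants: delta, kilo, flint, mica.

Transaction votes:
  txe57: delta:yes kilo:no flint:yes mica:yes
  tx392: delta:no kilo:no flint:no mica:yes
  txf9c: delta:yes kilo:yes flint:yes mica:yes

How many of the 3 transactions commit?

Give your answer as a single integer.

txe57: no from kilo -> abort (commits=0)
tx392: no from delta, kilo, flint -> abort (commits=0)
txf9c: all yes -> commit (commits=1)

Answer: 1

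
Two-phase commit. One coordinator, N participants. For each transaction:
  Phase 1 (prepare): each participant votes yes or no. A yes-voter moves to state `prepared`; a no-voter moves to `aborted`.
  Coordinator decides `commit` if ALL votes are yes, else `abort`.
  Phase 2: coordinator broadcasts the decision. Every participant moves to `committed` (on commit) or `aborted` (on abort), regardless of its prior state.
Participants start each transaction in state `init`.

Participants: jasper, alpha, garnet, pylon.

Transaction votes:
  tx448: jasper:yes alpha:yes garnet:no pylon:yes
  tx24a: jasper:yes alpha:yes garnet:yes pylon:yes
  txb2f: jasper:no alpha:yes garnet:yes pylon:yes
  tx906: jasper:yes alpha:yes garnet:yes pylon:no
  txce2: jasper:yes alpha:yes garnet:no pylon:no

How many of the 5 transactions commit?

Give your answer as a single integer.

Answer: 1

Derivation:
tx448: no from garnet -> abort (commits=0)
tx24a: all yes -> commit (commits=1)
txb2f: no from jasper -> abort (commits=1)
tx906: no from pylon -> abort (commits=1)
txce2: no from garnet, pylon -> abort (commits=1)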